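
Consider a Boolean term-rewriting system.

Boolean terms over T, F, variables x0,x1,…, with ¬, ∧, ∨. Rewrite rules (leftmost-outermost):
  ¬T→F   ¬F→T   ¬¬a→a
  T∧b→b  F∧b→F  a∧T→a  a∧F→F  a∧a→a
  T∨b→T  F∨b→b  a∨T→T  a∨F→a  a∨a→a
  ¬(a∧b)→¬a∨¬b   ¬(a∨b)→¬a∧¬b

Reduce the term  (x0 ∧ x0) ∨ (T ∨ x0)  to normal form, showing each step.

Answer: normal form = T  (in 3 steps)

Reduction:
  start: (x0 ∧ x0) ∨ (T ∨ x0)
  [1] x0 ∨ (T ∨ x0)
  [2] x0 ∨ T
  [3] T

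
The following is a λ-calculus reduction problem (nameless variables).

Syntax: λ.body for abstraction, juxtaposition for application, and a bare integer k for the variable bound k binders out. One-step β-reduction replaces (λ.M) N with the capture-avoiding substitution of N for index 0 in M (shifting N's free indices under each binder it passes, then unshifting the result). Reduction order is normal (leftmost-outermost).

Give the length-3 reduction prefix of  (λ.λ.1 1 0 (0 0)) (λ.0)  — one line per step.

Answer: after 3 steps: λ.0 (0 0)

Derivation:
  start: (λ.λ.1 1 0 (0 0)) (λ.0)
  step 1: λ.(λ.0) (λ.0) 0 (0 0)
  step 2: λ.(λ.0) 0 (0 0)
  step 3: λ.0 (0 0)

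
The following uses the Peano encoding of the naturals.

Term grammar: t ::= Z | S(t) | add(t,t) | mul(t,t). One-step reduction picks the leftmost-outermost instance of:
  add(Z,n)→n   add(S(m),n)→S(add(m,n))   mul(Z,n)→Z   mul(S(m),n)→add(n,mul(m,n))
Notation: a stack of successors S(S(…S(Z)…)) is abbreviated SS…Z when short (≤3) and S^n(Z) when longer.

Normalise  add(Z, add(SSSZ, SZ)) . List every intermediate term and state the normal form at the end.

Answer: normal form = S^4(Z)  (in 5 steps)

Derivation:
  start: add(Z, add(SSSZ, SZ))
  step 1: add(SSSZ, SZ)
  step 2: S(add(SSZ, SZ))
  step 3: S(S(add(SZ, SZ)))
  step 4: S(S(S(add(Z, SZ))))
  step 5: S^4(Z)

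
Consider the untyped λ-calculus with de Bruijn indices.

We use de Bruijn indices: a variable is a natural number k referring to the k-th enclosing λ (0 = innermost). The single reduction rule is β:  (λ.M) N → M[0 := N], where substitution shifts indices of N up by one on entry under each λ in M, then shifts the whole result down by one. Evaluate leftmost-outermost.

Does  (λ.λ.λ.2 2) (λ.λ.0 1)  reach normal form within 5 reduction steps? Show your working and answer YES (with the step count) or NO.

Answer: YES — reaches normal form λ.λ.λ.0 (λ.λ.0 1) in 2 ≤ 5 steps

Reduction:
  start: (λ.λ.λ.2 2) (λ.λ.0 1)
  [1] λ.λ.(λ.λ.0 1) (λ.λ.0 1)
  [2] λ.λ.λ.0 (λ.λ.0 1)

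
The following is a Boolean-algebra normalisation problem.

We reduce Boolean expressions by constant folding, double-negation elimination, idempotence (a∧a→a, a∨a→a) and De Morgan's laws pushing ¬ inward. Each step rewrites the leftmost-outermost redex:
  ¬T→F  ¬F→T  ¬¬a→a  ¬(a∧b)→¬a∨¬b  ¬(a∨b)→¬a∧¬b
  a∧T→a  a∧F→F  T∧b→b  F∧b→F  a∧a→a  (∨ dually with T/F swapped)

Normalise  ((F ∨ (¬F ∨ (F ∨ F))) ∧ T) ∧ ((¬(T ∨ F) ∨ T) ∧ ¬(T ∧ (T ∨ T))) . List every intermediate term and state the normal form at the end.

Answer: normal form = F  (in 13 steps)

Reduction:
  start: ((F ∨ (¬F ∨ (F ∨ F))) ∧ T) ∧ ((¬(T ∨ F) ∨ T) ∧ ¬(T ∧ (T ∨ T)))
  →1  (F ∨ (¬F ∨ (F ∨ F))) ∧ ((¬(T ∨ F) ∨ T) ∧ ¬(T ∧ (T ∨ T)))
  →2  (¬F ∨ (F ∨ F)) ∧ ((¬(T ∨ F) ∨ T) ∧ ¬(T ∧ (T ∨ T)))
  →3  (T ∨ (F ∨ F)) ∧ ((¬(T ∨ F) ∨ T) ∧ ¬(T ∧ (T ∨ T)))
  →4  T ∧ ((¬(T ∨ F) ∨ T) ∧ ¬(T ∧ (T ∨ T)))
  →5  (¬(T ∨ F) ∨ T) ∧ ¬(T ∧ (T ∨ T))
  →6  T ∧ ¬(T ∧ (T ∨ T))
  →7  ¬(T ∧ (T ∨ T))
  →8  ¬T ∨ ¬(T ∨ T)
  →9  F ∨ ¬(T ∨ T)
  →10  ¬(T ∨ T)
  →11  ¬T ∧ ¬T
  →12  ¬T
  →13  F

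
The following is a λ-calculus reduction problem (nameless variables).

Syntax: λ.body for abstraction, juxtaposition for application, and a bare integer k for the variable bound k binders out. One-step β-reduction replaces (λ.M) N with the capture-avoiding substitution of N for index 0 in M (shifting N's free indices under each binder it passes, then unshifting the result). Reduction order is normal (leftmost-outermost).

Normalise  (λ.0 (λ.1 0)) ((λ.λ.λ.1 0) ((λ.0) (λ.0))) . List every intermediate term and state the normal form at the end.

Answer: normal form = λ.λ.1 0  (in 6 steps)

Working:
  start: (λ.0 (λ.1 0)) ((λ.λ.λ.1 0) ((λ.0) (λ.0)))
  [1] (λ.λ.λ.1 0) ((λ.0) (λ.0)) (λ.(λ.λ.λ.1 0) ((λ.0) (λ.0)) 0)
  [2] (λ.λ.1 0) (λ.(λ.λ.λ.1 0) ((λ.0) (λ.0)) 0)
  [3] λ.(λ.(λ.λ.λ.1 0) ((λ.0) (λ.0)) 0) 0
  [4] λ.(λ.λ.λ.1 0) ((λ.0) (λ.0)) 0
  [5] λ.(λ.λ.1 0) 0
  [6] λ.λ.1 0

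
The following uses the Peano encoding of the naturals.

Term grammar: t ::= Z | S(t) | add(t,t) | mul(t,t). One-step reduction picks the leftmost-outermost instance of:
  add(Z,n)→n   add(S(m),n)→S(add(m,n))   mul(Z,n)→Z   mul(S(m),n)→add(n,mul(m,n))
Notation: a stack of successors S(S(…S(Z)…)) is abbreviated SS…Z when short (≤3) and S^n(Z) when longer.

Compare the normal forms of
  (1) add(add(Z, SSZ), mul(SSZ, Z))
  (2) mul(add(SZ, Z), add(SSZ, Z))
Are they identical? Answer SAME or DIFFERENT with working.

Term A:
  start: add(add(Z, SSZ), mul(SSZ, Z))
  [1] add(SSZ, mul(SSZ, Z))
  [2] S(add(SZ, mul(SSZ, Z)))
  [3] S(S(add(Z, mul(SSZ, Z))))
  [4] S(S(mul(SSZ, Z)))
  [5] S(S(add(Z, mul(SZ, Z))))
  [6] S(S(mul(SZ, Z)))
  [7] S(S(add(Z, mul(Z, Z))))
  [8] S(S(mul(Z, Z)))
  [9] SSZ

Term B:
  start: mul(add(SZ, Z), add(SSZ, Z))
  [1] mul(S(add(Z, Z)), add(SSZ, Z))
  [2] add(add(SSZ, Z), mul(add(Z, Z), add(SSZ, Z)))
  [3] add(S(add(SZ, Z)), mul(add(Z, Z), add(SSZ, Z)))
  [4] S(add(add(SZ, Z), mul(add(Z, Z), add(SSZ, Z))))
  [5] S(add(S(add(Z, Z)), mul(add(Z, Z), add(SSZ, Z))))
  [6] S(S(add(add(Z, Z), mul(add(Z, Z), add(SSZ, Z)))))
  [7] S(S(add(Z, mul(add(Z, Z), add(SSZ, Z)))))
  [8] S(S(mul(add(Z, Z), add(SSZ, Z))))
  [9] S(S(mul(Z, add(SSZ, Z))))
  [10] SSZ

Answer: SAME — A ⇓ SSZ, B ⇓ SSZ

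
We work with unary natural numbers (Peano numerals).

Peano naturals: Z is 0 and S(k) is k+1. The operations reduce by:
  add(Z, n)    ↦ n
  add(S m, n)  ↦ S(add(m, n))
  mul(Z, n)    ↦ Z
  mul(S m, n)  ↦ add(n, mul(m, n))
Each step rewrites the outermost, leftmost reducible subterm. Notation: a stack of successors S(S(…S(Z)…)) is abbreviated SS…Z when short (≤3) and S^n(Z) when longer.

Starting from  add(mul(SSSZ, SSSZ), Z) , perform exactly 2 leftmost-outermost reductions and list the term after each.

Answer: after 2 steps: add(S(add(SSZ, mul(SSZ, SSSZ))), Z)

Working:
  start: add(mul(SSSZ, SSSZ), Z)
  step 1: add(add(SSSZ, mul(SSZ, SSSZ)), Z)
  step 2: add(S(add(SSZ, mul(SSZ, SSSZ))), Z)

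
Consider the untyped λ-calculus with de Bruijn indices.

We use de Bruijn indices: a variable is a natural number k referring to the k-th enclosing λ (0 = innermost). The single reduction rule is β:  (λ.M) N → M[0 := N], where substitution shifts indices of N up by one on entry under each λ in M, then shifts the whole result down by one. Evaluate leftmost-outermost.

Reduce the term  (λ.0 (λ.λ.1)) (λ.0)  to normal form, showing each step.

  start: (λ.0 (λ.λ.1)) (λ.0)
  →1  (λ.0) (λ.λ.1)
  →2  λ.λ.1

Answer: normal form = λ.λ.1  (in 2 steps)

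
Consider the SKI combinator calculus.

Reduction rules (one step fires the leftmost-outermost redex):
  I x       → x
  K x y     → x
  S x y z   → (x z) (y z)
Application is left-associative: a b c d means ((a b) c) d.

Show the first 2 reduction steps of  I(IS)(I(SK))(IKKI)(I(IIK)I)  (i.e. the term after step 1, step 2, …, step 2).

  start: I(IS)(I(SK))(IKKI)(I(IIK)I)
  [1] IS(I(SK))(IKKI)(I(IIK)I)
  [2] S(I(SK))(IKKI)(I(IIK)I)

Answer: after 2 steps: S(I(SK))(IKKI)(I(IIK)I)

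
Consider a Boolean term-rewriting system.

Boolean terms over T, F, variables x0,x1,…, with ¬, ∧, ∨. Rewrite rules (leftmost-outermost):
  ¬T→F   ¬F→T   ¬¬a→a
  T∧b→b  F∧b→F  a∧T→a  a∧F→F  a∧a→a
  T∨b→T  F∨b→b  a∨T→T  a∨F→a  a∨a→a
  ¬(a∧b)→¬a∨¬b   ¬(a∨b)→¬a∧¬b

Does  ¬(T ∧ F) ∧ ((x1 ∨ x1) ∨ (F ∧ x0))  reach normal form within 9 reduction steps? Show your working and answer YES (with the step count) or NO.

  start: ¬(T ∧ F) ∧ ((x1 ∨ x1) ∨ (F ∧ x0))
  [1] (¬T ∨ ¬F) ∧ ((x1 ∨ x1) ∨ (F ∧ x0))
  [2] (F ∨ ¬F) ∧ ((x1 ∨ x1) ∨ (F ∧ x0))
  [3] ¬F ∧ ((x1 ∨ x1) ∨ (F ∧ x0))
  [4] T ∧ ((x1 ∨ x1) ∨ (F ∧ x0))
  [5] (x1 ∨ x1) ∨ (F ∧ x0)
  [6] x1 ∨ (F ∧ x0)
  [7] x1 ∨ F
  [8] x1

Answer: YES — reaches normal form x1 in 8 ≤ 9 steps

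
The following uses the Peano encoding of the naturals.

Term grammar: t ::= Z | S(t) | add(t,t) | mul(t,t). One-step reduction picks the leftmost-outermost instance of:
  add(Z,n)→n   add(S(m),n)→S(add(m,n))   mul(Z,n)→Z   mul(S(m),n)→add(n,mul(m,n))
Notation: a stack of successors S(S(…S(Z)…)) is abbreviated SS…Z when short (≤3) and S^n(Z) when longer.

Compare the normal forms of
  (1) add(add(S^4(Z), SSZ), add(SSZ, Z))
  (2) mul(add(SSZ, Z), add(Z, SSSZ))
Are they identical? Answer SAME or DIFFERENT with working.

Term A:
  start: add(add(S^4(Z), SSZ), add(SSZ, Z))
  →1  add(S(add(SSSZ, SSZ)), add(SSZ, Z))
  →2  S(add(add(SSSZ, SSZ), add(SSZ, Z)))
  →3  S(add(S(add(SSZ, SSZ)), add(SSZ, Z)))
  →4  S(S(add(add(SSZ, SSZ), add(SSZ, Z))))
  →5  S(S(add(S(add(SZ, SSZ)), add(SSZ, Z))))
  →6  S(S(S(add(add(SZ, SSZ), add(SSZ, Z)))))
  →7  S(S(S(add(S(add(Z, SSZ)), add(SSZ, Z)))))
  →8  S(S(S(S(add(add(Z, SSZ), add(SSZ, Z))))))
  →9  S(S(S(S(add(SSZ, add(SSZ, Z))))))
  →10  S(S(S(S(S(add(SZ, add(SSZ, Z)))))))
  →11  S(S(S(S(S(S(add(Z, add(SSZ, Z))))))))
  →12  S(S(S(S(S(S(add(SSZ, Z)))))))
  →13  S(S(S(S(S(S(S(add(SZ, Z))))))))
  →14  S(S(S(S(S(S(S(S(add(Z, Z)))))))))
  →15  S^8(Z)

Term B:
  start: mul(add(SSZ, Z), add(Z, SSSZ))
  →1  mul(S(add(SZ, Z)), add(Z, SSSZ))
  →2  add(add(Z, SSSZ), mul(add(SZ, Z), add(Z, SSSZ)))
  →3  add(SSSZ, mul(add(SZ, Z), add(Z, SSSZ)))
  →4  S(add(SSZ, mul(add(SZ, Z), add(Z, SSSZ))))
  →5  S(S(add(SZ, mul(add(SZ, Z), add(Z, SSSZ)))))
  →6  S(S(S(add(Z, mul(add(SZ, Z), add(Z, SSSZ))))))
  →7  S(S(S(mul(add(SZ, Z), add(Z, SSSZ)))))
  →8  S(S(S(mul(S(add(Z, Z)), add(Z, SSSZ)))))
  →9  S(S(S(add(add(Z, SSSZ), mul(add(Z, Z), add(Z, SSSZ))))))
  →10  S(S(S(add(SSSZ, mul(add(Z, Z), add(Z, SSSZ))))))
  →11  S(S(S(S(add(SSZ, mul(add(Z, Z), add(Z, SSSZ)))))))
  →12  S(S(S(S(S(add(SZ, mul(add(Z, Z), add(Z, SSSZ))))))))
  →13  S(S(S(S(S(S(add(Z, mul(add(Z, Z), add(Z, SSSZ)))))))))
  →14  S(S(S(S(S(S(mul(add(Z, Z), add(Z, SSSZ))))))))
  →15  S(S(S(S(S(S(mul(Z, add(Z, SSSZ))))))))
  →16  S^6(Z)

Answer: DIFFERENT — A ⇓ S^8(Z), B ⇓ S^6(Z)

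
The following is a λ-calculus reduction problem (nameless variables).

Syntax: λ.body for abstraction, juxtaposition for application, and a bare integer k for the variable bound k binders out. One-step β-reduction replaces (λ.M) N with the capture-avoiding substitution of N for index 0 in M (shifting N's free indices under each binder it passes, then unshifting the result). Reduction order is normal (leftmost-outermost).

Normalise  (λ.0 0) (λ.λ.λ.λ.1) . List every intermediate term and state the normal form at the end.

  start: (λ.0 0) (λ.λ.λ.λ.1)
  step 1: (λ.λ.λ.λ.1) (λ.λ.λ.λ.1)
  step 2: λ.λ.λ.1

Answer: normal form = λ.λ.λ.1  (in 2 steps)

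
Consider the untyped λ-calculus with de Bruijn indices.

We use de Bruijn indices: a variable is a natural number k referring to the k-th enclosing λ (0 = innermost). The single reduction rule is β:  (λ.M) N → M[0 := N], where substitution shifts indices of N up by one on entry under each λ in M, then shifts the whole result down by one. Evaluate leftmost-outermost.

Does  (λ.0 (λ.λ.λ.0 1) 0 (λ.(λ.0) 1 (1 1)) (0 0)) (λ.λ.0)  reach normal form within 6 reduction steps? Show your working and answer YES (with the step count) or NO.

  start: (λ.0 (λ.λ.λ.0 1) 0 (λ.(λ.0) 1 (1 1)) (0 0)) (λ.λ.0)
  step 1: (λ.λ.0) (λ.λ.λ.0 1) (λ.λ.0) (λ.(λ.0) (λ.λ.0) ((λ.λ.0) (λ.λ.0))) ((λ.λ.0) (λ.λ.0))
  step 2: (λ.0) (λ.λ.0) (λ.(λ.0) (λ.λ.0) ((λ.λ.0) (λ.λ.0))) ((λ.λ.0) (λ.λ.0))
  step 3: (λ.λ.0) (λ.(λ.0) (λ.λ.0) ((λ.λ.0) (λ.λ.0))) ((λ.λ.0) (λ.λ.0))
  step 4: (λ.0) ((λ.λ.0) (λ.λ.0))
  step 5: (λ.λ.0) (λ.λ.0)
  step 6: λ.0

Answer: YES — reaches normal form λ.0 in 6 ≤ 6 steps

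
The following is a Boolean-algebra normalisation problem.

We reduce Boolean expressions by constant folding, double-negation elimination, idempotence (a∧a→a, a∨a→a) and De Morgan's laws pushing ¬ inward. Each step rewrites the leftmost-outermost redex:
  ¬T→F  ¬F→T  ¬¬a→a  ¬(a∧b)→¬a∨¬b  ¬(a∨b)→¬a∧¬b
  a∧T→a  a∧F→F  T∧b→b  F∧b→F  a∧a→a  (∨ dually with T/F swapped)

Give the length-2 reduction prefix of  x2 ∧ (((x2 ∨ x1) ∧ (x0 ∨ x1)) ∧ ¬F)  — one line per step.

  start: x2 ∧ (((x2 ∨ x1) ∧ (x0 ∨ x1)) ∧ ¬F)
  step 1: x2 ∧ (((x2 ∨ x1) ∧ (x0 ∨ x1)) ∧ T)
  step 2: x2 ∧ ((x2 ∨ x1) ∧ (x0 ∨ x1))

Answer: after 2 steps: x2 ∧ ((x2 ∨ x1) ∧ (x0 ∨ x1))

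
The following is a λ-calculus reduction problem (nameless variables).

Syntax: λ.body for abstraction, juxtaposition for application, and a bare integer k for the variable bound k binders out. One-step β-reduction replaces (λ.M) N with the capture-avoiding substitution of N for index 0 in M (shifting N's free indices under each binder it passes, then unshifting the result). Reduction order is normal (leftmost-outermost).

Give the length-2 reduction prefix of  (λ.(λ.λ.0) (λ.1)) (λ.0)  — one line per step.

  start: (λ.(λ.λ.0) (λ.1)) (λ.0)
  →1  (λ.λ.0) (λ.λ.0)
  →2  λ.0

Answer: after 2 steps: λ.0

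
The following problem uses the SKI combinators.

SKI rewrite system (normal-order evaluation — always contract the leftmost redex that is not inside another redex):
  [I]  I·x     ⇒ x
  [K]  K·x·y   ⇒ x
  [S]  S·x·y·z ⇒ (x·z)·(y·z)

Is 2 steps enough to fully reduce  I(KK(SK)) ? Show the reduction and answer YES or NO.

Answer: YES — reaches normal form K in 2 ≤ 2 steps

Working:
  start: I(KK(SK))
  step 1: KK(SK)
  step 2: K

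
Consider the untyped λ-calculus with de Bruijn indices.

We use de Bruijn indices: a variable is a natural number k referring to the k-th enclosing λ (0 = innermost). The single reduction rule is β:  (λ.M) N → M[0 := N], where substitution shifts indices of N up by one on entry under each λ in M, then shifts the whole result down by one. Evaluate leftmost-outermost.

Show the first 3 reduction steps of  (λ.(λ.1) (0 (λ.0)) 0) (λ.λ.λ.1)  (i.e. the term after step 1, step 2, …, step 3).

Answer: after 3 steps: λ.λ.1

Reduction:
  start: (λ.(λ.1) (0 (λ.0)) 0) (λ.λ.λ.1)
  →1  (λ.λ.λ.λ.1) ((λ.λ.λ.1) (λ.0)) (λ.λ.λ.1)
  →2  (λ.λ.λ.1) (λ.λ.λ.1)
  →3  λ.λ.1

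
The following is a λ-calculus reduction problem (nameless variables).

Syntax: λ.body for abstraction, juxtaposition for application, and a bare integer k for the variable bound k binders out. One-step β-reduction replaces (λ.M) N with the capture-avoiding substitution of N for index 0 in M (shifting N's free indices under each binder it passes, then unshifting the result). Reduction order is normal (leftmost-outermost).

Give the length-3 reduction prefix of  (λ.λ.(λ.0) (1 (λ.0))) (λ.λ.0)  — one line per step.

Answer: after 3 steps: λ.λ.0

Working:
  start: (λ.λ.(λ.0) (1 (λ.0))) (λ.λ.0)
  [1] λ.(λ.0) ((λ.λ.0) (λ.0))
  [2] λ.(λ.λ.0) (λ.0)
  [3] λ.λ.0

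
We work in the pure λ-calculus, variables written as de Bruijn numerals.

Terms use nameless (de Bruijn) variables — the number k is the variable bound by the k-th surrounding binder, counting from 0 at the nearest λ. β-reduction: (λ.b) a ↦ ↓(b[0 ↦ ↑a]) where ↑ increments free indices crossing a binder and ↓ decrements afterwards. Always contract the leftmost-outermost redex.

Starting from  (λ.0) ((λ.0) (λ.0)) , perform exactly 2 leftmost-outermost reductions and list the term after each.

Answer: after 2 steps: λ.0

Working:
  start: (λ.0) ((λ.0) (λ.0))
  →1  (λ.0) (λ.0)
  →2  λ.0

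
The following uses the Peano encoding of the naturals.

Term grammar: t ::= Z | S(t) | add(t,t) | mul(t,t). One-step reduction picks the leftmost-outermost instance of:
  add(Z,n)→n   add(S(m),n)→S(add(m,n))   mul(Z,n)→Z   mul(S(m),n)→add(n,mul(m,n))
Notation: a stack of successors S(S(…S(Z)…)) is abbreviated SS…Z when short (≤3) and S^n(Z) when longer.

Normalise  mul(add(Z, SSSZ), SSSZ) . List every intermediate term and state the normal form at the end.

Answer: normal form = S^9(Z)  (in 17 steps)

Derivation:
  start: mul(add(Z, SSSZ), SSSZ)
  step 1: mul(SSSZ, SSSZ)
  step 2: add(SSSZ, mul(SSZ, SSSZ))
  step 3: S(add(SSZ, mul(SSZ, SSSZ)))
  step 4: S(S(add(SZ, mul(SSZ, SSSZ))))
  step 5: S(S(S(add(Z, mul(SSZ, SSSZ)))))
  step 6: S(S(S(mul(SSZ, SSSZ))))
  step 7: S(S(S(add(SSSZ, mul(SZ, SSSZ)))))
  step 8: S(S(S(S(add(SSZ, mul(SZ, SSSZ))))))
  step 9: S(S(S(S(S(add(SZ, mul(SZ, SSSZ)))))))
  step 10: S(S(S(S(S(S(add(Z, mul(SZ, SSSZ))))))))
  step 11: S(S(S(S(S(S(mul(SZ, SSSZ)))))))
  step 12: S(S(S(S(S(S(add(SSSZ, mul(Z, SSSZ))))))))
  step 13: S(S(S(S(S(S(S(add(SSZ, mul(Z, SSSZ)))))))))
  step 14: S(S(S(S(S(S(S(S(add(SZ, mul(Z, SSSZ))))))))))
  step 15: S(S(S(S(S(S(S(S(S(add(Z, mul(Z, SSSZ)))))))))))
  step 16: S(S(S(S(S(S(S(S(S(mul(Z, SSSZ))))))))))
  step 17: S^9(Z)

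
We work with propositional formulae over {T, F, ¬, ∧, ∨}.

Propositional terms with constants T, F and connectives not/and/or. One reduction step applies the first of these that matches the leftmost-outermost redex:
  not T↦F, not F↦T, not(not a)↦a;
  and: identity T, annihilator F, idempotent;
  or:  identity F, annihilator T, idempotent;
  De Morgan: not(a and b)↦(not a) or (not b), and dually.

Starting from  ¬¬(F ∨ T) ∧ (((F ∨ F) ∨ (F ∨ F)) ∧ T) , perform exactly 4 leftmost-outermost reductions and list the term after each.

  start: ¬¬(F ∨ T) ∧ (((F ∨ F) ∨ (F ∨ F)) ∧ T)
  step 1: (F ∨ T) ∧ (((F ∨ F) ∨ (F ∨ F)) ∧ T)
  step 2: T ∧ (((F ∨ F) ∨ (F ∨ F)) ∧ T)
  step 3: ((F ∨ F) ∨ (F ∨ F)) ∧ T
  step 4: (F ∨ F) ∨ (F ∨ F)

Answer: after 4 steps: (F ∨ F) ∨ (F ∨ F)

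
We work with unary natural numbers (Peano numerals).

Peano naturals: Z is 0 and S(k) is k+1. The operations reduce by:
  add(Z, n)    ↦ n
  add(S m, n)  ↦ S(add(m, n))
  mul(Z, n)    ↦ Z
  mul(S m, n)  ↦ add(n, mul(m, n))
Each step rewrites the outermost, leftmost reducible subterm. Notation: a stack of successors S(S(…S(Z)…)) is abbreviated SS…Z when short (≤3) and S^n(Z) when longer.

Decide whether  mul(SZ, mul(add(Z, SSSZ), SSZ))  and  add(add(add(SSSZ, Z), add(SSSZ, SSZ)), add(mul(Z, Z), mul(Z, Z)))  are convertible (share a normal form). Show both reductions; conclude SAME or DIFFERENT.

Answer: DIFFERENT — A ⇓ S^6(Z), B ⇓ S^8(Z)

Working:
Term A:
  start: mul(SZ, mul(add(Z, SSSZ), SSZ))
  [1] add(mul(add(Z, SSSZ), SSZ), mul(Z, mul(add(Z, SSSZ), SSZ)))
  [2] add(mul(SSSZ, SSZ), mul(Z, mul(add(Z, SSSZ), SSZ)))
  [3] add(add(SSZ, mul(SSZ, SSZ)), mul(Z, mul(add(Z, SSSZ), SSZ)))
  [4] add(S(add(SZ, mul(SSZ, SSZ))), mul(Z, mul(add(Z, SSSZ), SSZ)))
  [5] S(add(add(SZ, mul(SSZ, SSZ)), mul(Z, mul(add(Z, SSSZ), SSZ))))
  [6] S(add(S(add(Z, mul(SSZ, SSZ))), mul(Z, mul(add(Z, SSSZ), SSZ))))
  [7] S(S(add(add(Z, mul(SSZ, SSZ)), mul(Z, mul(add(Z, SSSZ), SSZ)))))
  [8] S(S(add(mul(SSZ, SSZ), mul(Z, mul(add(Z, SSSZ), SSZ)))))
  [9] S(S(add(add(SSZ, mul(SZ, SSZ)), mul(Z, mul(add(Z, SSSZ), SSZ)))))
  [10] S(S(add(S(add(SZ, mul(SZ, SSZ))), mul(Z, mul(add(Z, SSSZ), SSZ)))))
  [11] S(S(S(add(add(SZ, mul(SZ, SSZ)), mul(Z, mul(add(Z, SSSZ), SSZ))))))
  [12] S(S(S(add(S(add(Z, mul(SZ, SSZ))), mul(Z, mul(add(Z, SSSZ), SSZ))))))
  [13] S(S(S(S(add(add(Z, mul(SZ, SSZ)), mul(Z, mul(add(Z, SSSZ), SSZ)))))))
  [14] S(S(S(S(add(mul(SZ, SSZ), mul(Z, mul(add(Z, SSSZ), SSZ)))))))
  [15] S(S(S(S(add(add(SSZ, mul(Z, SSZ)), mul(Z, mul(add(Z, SSSZ), SSZ)))))))
  [16] S(S(S(S(add(S(add(SZ, mul(Z, SSZ))), mul(Z, mul(add(Z, SSSZ), SSZ)))))))
  [17] S(S(S(S(S(add(add(SZ, mul(Z, SSZ)), mul(Z, mul(add(Z, SSSZ), SSZ))))))))
  [18] S(S(S(S(S(add(S(add(Z, mul(Z, SSZ))), mul(Z, mul(add(Z, SSSZ), SSZ))))))))
  [19] S(S(S(S(S(S(add(add(Z, mul(Z, SSZ)), mul(Z, mul(add(Z, SSSZ), SSZ)))))))))
  [20] S(S(S(S(S(S(add(mul(Z, SSZ), mul(Z, mul(add(Z, SSSZ), SSZ)))))))))
  [21] S(S(S(S(S(S(add(Z, mul(Z, mul(add(Z, SSSZ), SSZ)))))))))
  [22] S(S(S(S(S(S(mul(Z, mul(add(Z, SSSZ), SSZ))))))))
  [23] S^6(Z)

Term B:
  start: add(add(add(SSSZ, Z), add(SSSZ, SSZ)), add(mul(Z, Z), mul(Z, Z)))
  [1] add(add(S(add(SSZ, Z)), add(SSSZ, SSZ)), add(mul(Z, Z), mul(Z, Z)))
  [2] add(S(add(add(SSZ, Z), add(SSSZ, SSZ))), add(mul(Z, Z), mul(Z, Z)))
  [3] S(add(add(add(SSZ, Z), add(SSSZ, SSZ)), add(mul(Z, Z), mul(Z, Z))))
  [4] S(add(add(S(add(SZ, Z)), add(SSSZ, SSZ)), add(mul(Z, Z), mul(Z, Z))))
  [5] S(add(S(add(add(SZ, Z), add(SSSZ, SSZ))), add(mul(Z, Z), mul(Z, Z))))
  [6] S(S(add(add(add(SZ, Z), add(SSSZ, SSZ)), add(mul(Z, Z), mul(Z, Z)))))
  [7] S(S(add(add(S(add(Z, Z)), add(SSSZ, SSZ)), add(mul(Z, Z), mul(Z, Z)))))
  [8] S(S(add(S(add(add(Z, Z), add(SSSZ, SSZ))), add(mul(Z, Z), mul(Z, Z)))))
  [9] S(S(S(add(add(add(Z, Z), add(SSSZ, SSZ)), add(mul(Z, Z), mul(Z, Z))))))
  [10] S(S(S(add(add(Z, add(SSSZ, SSZ)), add(mul(Z, Z), mul(Z, Z))))))
  [11] S(S(S(add(add(SSSZ, SSZ), add(mul(Z, Z), mul(Z, Z))))))
  [12] S(S(S(add(S(add(SSZ, SSZ)), add(mul(Z, Z), mul(Z, Z))))))
  [13] S(S(S(S(add(add(SSZ, SSZ), add(mul(Z, Z), mul(Z, Z)))))))
  [14] S(S(S(S(add(S(add(SZ, SSZ)), add(mul(Z, Z), mul(Z, Z)))))))
  [15] S(S(S(S(S(add(add(SZ, SSZ), add(mul(Z, Z), mul(Z, Z))))))))
  [16] S(S(S(S(S(add(S(add(Z, SSZ)), add(mul(Z, Z), mul(Z, Z))))))))
  [17] S(S(S(S(S(S(add(add(Z, SSZ), add(mul(Z, Z), mul(Z, Z)))))))))
  [18] S(S(S(S(S(S(add(SSZ, add(mul(Z, Z), mul(Z, Z)))))))))
  [19] S(S(S(S(S(S(S(add(SZ, add(mul(Z, Z), mul(Z, Z))))))))))
  [20] S(S(S(S(S(S(S(S(add(Z, add(mul(Z, Z), mul(Z, Z)))))))))))
  [21] S(S(S(S(S(S(S(S(add(mul(Z, Z), mul(Z, Z))))))))))
  [22] S(S(S(S(S(S(S(S(add(Z, mul(Z, Z))))))))))
  [23] S(S(S(S(S(S(S(S(mul(Z, Z)))))))))
  [24] S^8(Z)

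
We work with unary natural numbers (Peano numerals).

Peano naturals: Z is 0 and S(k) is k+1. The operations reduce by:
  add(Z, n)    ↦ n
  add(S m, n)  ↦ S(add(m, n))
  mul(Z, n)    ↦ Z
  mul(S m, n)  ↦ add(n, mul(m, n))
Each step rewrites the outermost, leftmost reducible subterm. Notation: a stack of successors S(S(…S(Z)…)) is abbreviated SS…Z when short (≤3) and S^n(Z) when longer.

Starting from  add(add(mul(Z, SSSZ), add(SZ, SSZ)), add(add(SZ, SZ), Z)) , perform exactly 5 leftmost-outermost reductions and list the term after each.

Answer: after 5 steps: S(add(SSZ, add(add(SZ, SZ), Z)))

Derivation:
  start: add(add(mul(Z, SSSZ), add(SZ, SSZ)), add(add(SZ, SZ), Z))
  step 1: add(add(Z, add(SZ, SSZ)), add(add(SZ, SZ), Z))
  step 2: add(add(SZ, SSZ), add(add(SZ, SZ), Z))
  step 3: add(S(add(Z, SSZ)), add(add(SZ, SZ), Z))
  step 4: S(add(add(Z, SSZ), add(add(SZ, SZ), Z)))
  step 5: S(add(SSZ, add(add(SZ, SZ), Z)))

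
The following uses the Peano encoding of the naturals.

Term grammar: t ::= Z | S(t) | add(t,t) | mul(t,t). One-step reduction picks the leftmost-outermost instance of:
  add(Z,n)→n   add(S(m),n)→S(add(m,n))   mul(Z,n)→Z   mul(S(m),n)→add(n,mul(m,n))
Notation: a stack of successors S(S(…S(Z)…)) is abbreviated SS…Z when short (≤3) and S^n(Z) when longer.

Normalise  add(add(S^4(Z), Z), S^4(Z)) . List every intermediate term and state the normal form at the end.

Answer: normal form = S^8(Z)  (in 10 steps)

Derivation:
  start: add(add(S^4(Z), Z), S^4(Z))
  [1] add(S(add(SSSZ, Z)), S^4(Z))
  [2] S(add(add(SSSZ, Z), S^4(Z)))
  [3] S(add(S(add(SSZ, Z)), S^4(Z)))
  [4] S(S(add(add(SSZ, Z), S^4(Z))))
  [5] S(S(add(S(add(SZ, Z)), S^4(Z))))
  [6] S(S(S(add(add(SZ, Z), S^4(Z)))))
  [7] S(S(S(add(S(add(Z, Z)), S^4(Z)))))
  [8] S(S(S(S(add(add(Z, Z), S^4(Z))))))
  [9] S(S(S(S(add(Z, S^4(Z))))))
  [10] S^8(Z)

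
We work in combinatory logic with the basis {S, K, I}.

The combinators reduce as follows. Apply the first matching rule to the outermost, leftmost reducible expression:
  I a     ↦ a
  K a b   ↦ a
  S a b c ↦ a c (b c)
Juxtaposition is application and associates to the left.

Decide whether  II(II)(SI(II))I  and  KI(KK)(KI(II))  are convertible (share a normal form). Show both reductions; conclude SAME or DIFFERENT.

Term A:
  start: II(II)(SI(II))I
  [1] I(II)(SI(II))I
  [2] II(SI(II))I
  [3] I(SI(II))I
  [4] SI(II)I
  [5] II(III)
  [6] I(III)
  [7] III
  [8] II
  [9] I

Term B:
  start: KI(KK)(KI(II))
  [1] I(KI(II))
  [2] KI(II)
  [3] I

Answer: SAME — A ⇓ I, B ⇓ I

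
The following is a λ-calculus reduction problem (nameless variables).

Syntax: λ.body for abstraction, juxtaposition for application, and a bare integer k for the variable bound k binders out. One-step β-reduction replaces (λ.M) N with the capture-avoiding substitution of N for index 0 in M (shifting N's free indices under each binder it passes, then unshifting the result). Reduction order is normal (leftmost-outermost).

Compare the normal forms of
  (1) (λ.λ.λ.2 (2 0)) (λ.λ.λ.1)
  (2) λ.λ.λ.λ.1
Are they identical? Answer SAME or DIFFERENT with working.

Answer: SAME — A ⇓ λ.λ.λ.λ.1, B ⇓ λ.λ.λ.λ.1

Reduction:
Term A:
  start: (λ.λ.λ.2 (2 0)) (λ.λ.λ.1)
  →1  λ.λ.(λ.λ.λ.1) ((λ.λ.λ.1) 0)
  →2  λ.λ.λ.λ.1

Term B:
  start: λ.λ.λ.λ.1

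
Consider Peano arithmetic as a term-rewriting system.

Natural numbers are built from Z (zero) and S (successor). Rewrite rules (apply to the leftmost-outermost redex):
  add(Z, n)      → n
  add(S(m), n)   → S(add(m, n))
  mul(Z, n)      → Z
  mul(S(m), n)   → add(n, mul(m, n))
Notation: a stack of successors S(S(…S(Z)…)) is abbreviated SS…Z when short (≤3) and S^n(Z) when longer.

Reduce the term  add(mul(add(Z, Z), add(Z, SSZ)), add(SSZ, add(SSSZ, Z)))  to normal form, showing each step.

  start: add(mul(add(Z, Z), add(Z, SSZ)), add(SSZ, add(SSSZ, Z)))
  [1] add(mul(Z, add(Z, SSZ)), add(SSZ, add(SSSZ, Z)))
  [2] add(Z, add(SSZ, add(SSSZ, Z)))
  [3] add(SSZ, add(SSSZ, Z))
  [4] S(add(SZ, add(SSSZ, Z)))
  [5] S(S(add(Z, add(SSSZ, Z))))
  [6] S(S(add(SSSZ, Z)))
  [7] S(S(S(add(SSZ, Z))))
  [8] S(S(S(S(add(SZ, Z)))))
  [9] S(S(S(S(S(add(Z, Z))))))
  [10] S^5(Z)

Answer: normal form = S^5(Z)  (in 10 steps)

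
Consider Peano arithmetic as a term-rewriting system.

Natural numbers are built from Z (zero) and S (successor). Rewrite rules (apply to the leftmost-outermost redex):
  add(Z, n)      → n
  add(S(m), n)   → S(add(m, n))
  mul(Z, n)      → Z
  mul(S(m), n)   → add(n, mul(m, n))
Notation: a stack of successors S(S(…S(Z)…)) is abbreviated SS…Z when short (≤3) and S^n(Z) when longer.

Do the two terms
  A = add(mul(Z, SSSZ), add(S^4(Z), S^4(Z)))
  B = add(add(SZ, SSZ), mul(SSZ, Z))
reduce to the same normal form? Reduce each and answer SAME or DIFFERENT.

Term A:
  start: add(mul(Z, SSSZ), add(S^4(Z), S^4(Z)))
  [1] add(Z, add(S^4(Z), S^4(Z)))
  [2] add(S^4(Z), S^4(Z))
  [3] S(add(SSSZ, S^4(Z)))
  [4] S(S(add(SSZ, S^4(Z))))
  [5] S(S(S(add(SZ, S^4(Z)))))
  [6] S(S(S(S(add(Z, S^4(Z))))))
  [7] S^8(Z)

Term B:
  start: add(add(SZ, SSZ), mul(SSZ, Z))
  [1] add(S(add(Z, SSZ)), mul(SSZ, Z))
  [2] S(add(add(Z, SSZ), mul(SSZ, Z)))
  [3] S(add(SSZ, mul(SSZ, Z)))
  [4] S(S(add(SZ, mul(SSZ, Z))))
  [5] S(S(S(add(Z, mul(SSZ, Z)))))
  [6] S(S(S(mul(SSZ, Z))))
  [7] S(S(S(add(Z, mul(SZ, Z)))))
  [8] S(S(S(mul(SZ, Z))))
  [9] S(S(S(add(Z, mul(Z, Z)))))
  [10] S(S(S(mul(Z, Z))))
  [11] SSSZ

Answer: DIFFERENT — A ⇓ S^8(Z), B ⇓ SSSZ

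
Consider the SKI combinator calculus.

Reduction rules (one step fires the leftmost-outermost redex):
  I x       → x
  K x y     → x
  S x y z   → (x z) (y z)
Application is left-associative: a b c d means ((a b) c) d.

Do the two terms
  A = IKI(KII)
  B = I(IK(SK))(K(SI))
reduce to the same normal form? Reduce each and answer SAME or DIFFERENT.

Term A:
  start: IKI(KII)
  step 1: KI(KII)
  step 2: I

Term B:
  start: I(IK(SK))(K(SI))
  step 1: IK(SK)(K(SI))
  step 2: K(SK)(K(SI))
  step 3: SK

Answer: DIFFERENT — A ⇓ I, B ⇓ SK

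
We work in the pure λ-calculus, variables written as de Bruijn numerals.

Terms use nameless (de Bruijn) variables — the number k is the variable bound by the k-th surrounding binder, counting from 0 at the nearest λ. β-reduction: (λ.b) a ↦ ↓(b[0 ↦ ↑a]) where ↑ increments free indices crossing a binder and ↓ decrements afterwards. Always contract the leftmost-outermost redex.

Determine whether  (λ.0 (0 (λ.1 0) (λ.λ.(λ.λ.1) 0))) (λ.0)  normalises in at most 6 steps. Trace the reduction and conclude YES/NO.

Answer: YES — reaches normal form λ.λ.λ.1 in 6 ≤ 6 steps

Reduction:
  start: (λ.0 (0 (λ.1 0) (λ.λ.(λ.λ.1) 0))) (λ.0)
  [1] (λ.0) ((λ.0) (λ.(λ.0) 0) (λ.λ.(λ.λ.1) 0))
  [2] (λ.0) (λ.(λ.0) 0) (λ.λ.(λ.λ.1) 0)
  [3] (λ.(λ.0) 0) (λ.λ.(λ.λ.1) 0)
  [4] (λ.0) (λ.λ.(λ.λ.1) 0)
  [5] λ.λ.(λ.λ.1) 0
  [6] λ.λ.λ.1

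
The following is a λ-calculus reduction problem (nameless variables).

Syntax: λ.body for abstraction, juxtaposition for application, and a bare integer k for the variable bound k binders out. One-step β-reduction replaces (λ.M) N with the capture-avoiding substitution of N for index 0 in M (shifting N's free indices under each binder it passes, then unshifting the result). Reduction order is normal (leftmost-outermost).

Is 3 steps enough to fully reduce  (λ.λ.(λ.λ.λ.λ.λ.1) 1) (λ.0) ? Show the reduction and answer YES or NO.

  start: (λ.λ.(λ.λ.λ.λ.λ.1) 1) (λ.0)
  →1  λ.(λ.λ.λ.λ.λ.1) (λ.0)
  →2  λ.λ.λ.λ.λ.1

Answer: YES — reaches normal form λ.λ.λ.λ.λ.1 in 2 ≤ 3 steps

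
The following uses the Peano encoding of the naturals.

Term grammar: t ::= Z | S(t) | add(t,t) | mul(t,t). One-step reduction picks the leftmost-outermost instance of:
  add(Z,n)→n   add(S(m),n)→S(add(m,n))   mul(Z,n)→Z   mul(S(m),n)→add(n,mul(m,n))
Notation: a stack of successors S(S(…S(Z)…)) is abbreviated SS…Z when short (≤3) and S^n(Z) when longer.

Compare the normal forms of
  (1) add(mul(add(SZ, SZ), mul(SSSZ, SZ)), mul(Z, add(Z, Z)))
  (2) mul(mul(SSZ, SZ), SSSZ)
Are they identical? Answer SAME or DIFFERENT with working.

Answer: SAME — A ⇓ S^6(Z), B ⇓ S^6(Z)

Derivation:
Term A:
  start: add(mul(add(SZ, SZ), mul(SSSZ, SZ)), mul(Z, add(Z, Z)))
  [1] add(mul(S(add(Z, SZ)), mul(SSSZ, SZ)), mul(Z, add(Z, Z)))
  [2] add(add(mul(SSSZ, SZ), mul(add(Z, SZ), mul(SSSZ, SZ))), mul(Z, add(Z, Z)))
  [3] add(add(add(SZ, mul(SSZ, SZ)), mul(add(Z, SZ), mul(SSSZ, SZ))), mul(Z, add(Z, Z)))
  [4] add(add(S(add(Z, mul(SSZ, SZ))), mul(add(Z, SZ), mul(SSSZ, SZ))), mul(Z, add(Z, Z)))
  [5] add(S(add(add(Z, mul(SSZ, SZ)), mul(add(Z, SZ), mul(SSSZ, SZ)))), mul(Z, add(Z, Z)))
  [6] S(add(add(add(Z, mul(SSZ, SZ)), mul(add(Z, SZ), mul(SSSZ, SZ))), mul(Z, add(Z, Z))))
  [7] S(add(add(mul(SSZ, SZ), mul(add(Z, SZ), mul(SSSZ, SZ))), mul(Z, add(Z, Z))))
  [8] S(add(add(add(SZ, mul(SZ, SZ)), mul(add(Z, SZ), mul(SSSZ, SZ))), mul(Z, add(Z, Z))))
  [9] S(add(add(S(add(Z, mul(SZ, SZ))), mul(add(Z, SZ), mul(SSSZ, SZ))), mul(Z, add(Z, Z))))
  [10] S(add(S(add(add(Z, mul(SZ, SZ)), mul(add(Z, SZ), mul(SSSZ, SZ)))), mul(Z, add(Z, Z))))
  [11] S(S(add(add(add(Z, mul(SZ, SZ)), mul(add(Z, SZ), mul(SSSZ, SZ))), mul(Z, add(Z, Z)))))
  [12] S(S(add(add(mul(SZ, SZ), mul(add(Z, SZ), mul(SSSZ, SZ))), mul(Z, add(Z, Z)))))
  [13] S(S(add(add(add(SZ, mul(Z, SZ)), mul(add(Z, SZ), mul(SSSZ, SZ))), mul(Z, add(Z, Z)))))
  [14] S(S(add(add(S(add(Z, mul(Z, SZ))), mul(add(Z, SZ), mul(SSSZ, SZ))), mul(Z, add(Z, Z)))))
  [15] S(S(add(S(add(add(Z, mul(Z, SZ)), mul(add(Z, SZ), mul(SSSZ, SZ)))), mul(Z, add(Z, Z)))))
  [16] S(S(S(add(add(add(Z, mul(Z, SZ)), mul(add(Z, SZ), mul(SSSZ, SZ))), mul(Z, add(Z, Z))))))
  [17] S(S(S(add(add(mul(Z, SZ), mul(add(Z, SZ), mul(SSSZ, SZ))), mul(Z, add(Z, Z))))))
  [18] S(S(S(add(add(Z, mul(add(Z, SZ), mul(SSSZ, SZ))), mul(Z, add(Z, Z))))))
  [19] S(S(S(add(mul(add(Z, SZ), mul(SSSZ, SZ)), mul(Z, add(Z, Z))))))
  [20] S(S(S(add(mul(SZ, mul(SSSZ, SZ)), mul(Z, add(Z, Z))))))
  [21] S(S(S(add(add(mul(SSSZ, SZ), mul(Z, mul(SSSZ, SZ))), mul(Z, add(Z, Z))))))
  [22] S(S(S(add(add(add(SZ, mul(SSZ, SZ)), mul(Z, mul(SSSZ, SZ))), mul(Z, add(Z, Z))))))
  [23] S(S(S(add(add(S(add(Z, mul(SSZ, SZ))), mul(Z, mul(SSSZ, SZ))), mul(Z, add(Z, Z))))))
  [24] S(S(S(add(S(add(add(Z, mul(SSZ, SZ)), mul(Z, mul(SSSZ, SZ)))), mul(Z, add(Z, Z))))))
  [25] S(S(S(S(add(add(add(Z, mul(SSZ, SZ)), mul(Z, mul(SSSZ, SZ))), mul(Z, add(Z, Z)))))))
  [26] S(S(S(S(add(add(mul(SSZ, SZ), mul(Z, mul(SSSZ, SZ))), mul(Z, add(Z, Z)))))))
  [27] S(S(S(S(add(add(add(SZ, mul(SZ, SZ)), mul(Z, mul(SSSZ, SZ))), mul(Z, add(Z, Z)))))))
  [28] S(S(S(S(add(add(S(add(Z, mul(SZ, SZ))), mul(Z, mul(SSSZ, SZ))), mul(Z, add(Z, Z)))))))
  [29] S(S(S(S(add(S(add(add(Z, mul(SZ, SZ)), mul(Z, mul(SSSZ, SZ)))), mul(Z, add(Z, Z)))))))
  [30] S(S(S(S(S(add(add(add(Z, mul(SZ, SZ)), mul(Z, mul(SSSZ, SZ))), mul(Z, add(Z, Z))))))))
  [31] S(S(S(S(S(add(add(mul(SZ, SZ), mul(Z, mul(SSSZ, SZ))), mul(Z, add(Z, Z))))))))
  [32] S(S(S(S(S(add(add(add(SZ, mul(Z, SZ)), mul(Z, mul(SSSZ, SZ))), mul(Z, add(Z, Z))))))))
  [33] S(S(S(S(S(add(add(S(add(Z, mul(Z, SZ))), mul(Z, mul(SSSZ, SZ))), mul(Z, add(Z, Z))))))))
  [34] S(S(S(S(S(add(S(add(add(Z, mul(Z, SZ)), mul(Z, mul(SSSZ, SZ)))), mul(Z, add(Z, Z))))))))
  [35] S(S(S(S(S(S(add(add(add(Z, mul(Z, SZ)), mul(Z, mul(SSSZ, SZ))), mul(Z, add(Z, Z)))))))))
  [36] S(S(S(S(S(S(add(add(mul(Z, SZ), mul(Z, mul(SSSZ, SZ))), mul(Z, add(Z, Z)))))))))
  [37] S(S(S(S(S(S(add(add(Z, mul(Z, mul(SSSZ, SZ))), mul(Z, add(Z, Z)))))))))
  [38] S(S(S(S(S(S(add(mul(Z, mul(SSSZ, SZ)), mul(Z, add(Z, Z)))))))))
  [39] S(S(S(S(S(S(add(Z, mul(Z, add(Z, Z)))))))))
  [40] S(S(S(S(S(S(mul(Z, add(Z, Z))))))))
  [41] S^6(Z)

Term B:
  start: mul(mul(SSZ, SZ), SSSZ)
  [1] mul(add(SZ, mul(SZ, SZ)), SSSZ)
  [2] mul(S(add(Z, mul(SZ, SZ))), SSSZ)
  [3] add(SSSZ, mul(add(Z, mul(SZ, SZ)), SSSZ))
  [4] S(add(SSZ, mul(add(Z, mul(SZ, SZ)), SSSZ)))
  [5] S(S(add(SZ, mul(add(Z, mul(SZ, SZ)), SSSZ))))
  [6] S(S(S(add(Z, mul(add(Z, mul(SZ, SZ)), SSSZ)))))
  [7] S(S(S(mul(add(Z, mul(SZ, SZ)), SSSZ))))
  [8] S(S(S(mul(mul(SZ, SZ), SSSZ))))
  [9] S(S(S(mul(add(SZ, mul(Z, SZ)), SSSZ))))
  [10] S(S(S(mul(S(add(Z, mul(Z, SZ))), SSSZ))))
  [11] S(S(S(add(SSSZ, mul(add(Z, mul(Z, SZ)), SSSZ)))))
  [12] S(S(S(S(add(SSZ, mul(add(Z, mul(Z, SZ)), SSSZ))))))
  [13] S(S(S(S(S(add(SZ, mul(add(Z, mul(Z, SZ)), SSSZ)))))))
  [14] S(S(S(S(S(S(add(Z, mul(add(Z, mul(Z, SZ)), SSSZ))))))))
  [15] S(S(S(S(S(S(mul(add(Z, mul(Z, SZ)), SSSZ)))))))
  [16] S(S(S(S(S(S(mul(mul(Z, SZ), SSSZ)))))))
  [17] S(S(S(S(S(S(mul(Z, SSSZ)))))))
  [18] S^6(Z)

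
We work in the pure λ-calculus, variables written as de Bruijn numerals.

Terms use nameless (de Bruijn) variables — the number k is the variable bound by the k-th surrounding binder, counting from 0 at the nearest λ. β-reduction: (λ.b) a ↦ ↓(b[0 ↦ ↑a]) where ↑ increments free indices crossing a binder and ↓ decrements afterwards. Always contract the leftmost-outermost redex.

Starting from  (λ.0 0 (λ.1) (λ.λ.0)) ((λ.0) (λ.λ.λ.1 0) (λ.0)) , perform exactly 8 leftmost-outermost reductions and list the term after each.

Answer: after 8 steps: (λ.(λ.(λ.0) (λ.λ.λ.1 0) (λ.0)) 0) (λ.λ.0)

Reduction:
  start: (λ.0 0 (λ.1) (λ.λ.0)) ((λ.0) (λ.λ.λ.1 0) (λ.0))
  →1  (λ.0) (λ.λ.λ.1 0) (λ.0) ((λ.0) (λ.λ.λ.1 0) (λ.0)) (λ.(λ.0) (λ.λ.λ.1 0) (λ.0)) (λ.λ.0)
  →2  (λ.λ.λ.1 0) (λ.0) ((λ.0) (λ.λ.λ.1 0) (λ.0)) (λ.(λ.0) (λ.λ.λ.1 0) (λ.0)) (λ.λ.0)
  →3  (λ.λ.1 0) ((λ.0) (λ.λ.λ.1 0) (λ.0)) (λ.(λ.0) (λ.λ.λ.1 0) (λ.0)) (λ.λ.0)
  →4  (λ.(λ.0) (λ.λ.λ.1 0) (λ.0) 0) (λ.(λ.0) (λ.λ.λ.1 0) (λ.0)) (λ.λ.0)
  →5  (λ.0) (λ.λ.λ.1 0) (λ.0) (λ.(λ.0) (λ.λ.λ.1 0) (λ.0)) (λ.λ.0)
  →6  (λ.λ.λ.1 0) (λ.0) (λ.(λ.0) (λ.λ.λ.1 0) (λ.0)) (λ.λ.0)
  →7  (λ.λ.1 0) (λ.(λ.0) (λ.λ.λ.1 0) (λ.0)) (λ.λ.0)
  →8  (λ.(λ.(λ.0) (λ.λ.λ.1 0) (λ.0)) 0) (λ.λ.0)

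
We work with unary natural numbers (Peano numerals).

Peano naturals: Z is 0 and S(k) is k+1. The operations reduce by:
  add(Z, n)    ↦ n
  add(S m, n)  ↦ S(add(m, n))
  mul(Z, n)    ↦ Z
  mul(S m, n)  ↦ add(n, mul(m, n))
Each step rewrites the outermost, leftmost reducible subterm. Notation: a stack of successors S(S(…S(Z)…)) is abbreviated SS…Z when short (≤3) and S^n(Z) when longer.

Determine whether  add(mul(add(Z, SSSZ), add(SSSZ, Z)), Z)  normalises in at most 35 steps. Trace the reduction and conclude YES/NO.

  start: add(mul(add(Z, SSSZ), add(SSSZ, Z)), Z)
  [1] add(mul(SSSZ, add(SSSZ, Z)), Z)
  [2] add(add(add(SSSZ, Z), mul(SSZ, add(SSSZ, Z))), Z)
  [3] add(add(S(add(SSZ, Z)), mul(SSZ, add(SSSZ, Z))), Z)
  [4] add(S(add(add(SSZ, Z), mul(SSZ, add(SSSZ, Z)))), Z)
  [5] S(add(add(add(SSZ, Z), mul(SSZ, add(SSSZ, Z))), Z))
  [6] S(add(add(S(add(SZ, Z)), mul(SSZ, add(SSSZ, Z))), Z))
  [7] S(add(S(add(add(SZ, Z), mul(SSZ, add(SSSZ, Z)))), Z))
  [8] S(S(add(add(add(SZ, Z), mul(SSZ, add(SSSZ, Z))), Z)))
  [9] S(S(add(add(S(add(Z, Z)), mul(SSZ, add(SSSZ, Z))), Z)))
  [10] S(S(add(S(add(add(Z, Z), mul(SSZ, add(SSSZ, Z)))), Z)))
  [11] S(S(S(add(add(add(Z, Z), mul(SSZ, add(SSSZ, Z))), Z))))
  [12] S(S(S(add(add(Z, mul(SSZ, add(SSSZ, Z))), Z))))
  [13] S(S(S(add(mul(SSZ, add(SSSZ, Z)), Z))))
  [14] S(S(S(add(add(add(SSSZ, Z), mul(SZ, add(SSSZ, Z))), Z))))
  [15] S(S(S(add(add(S(add(SSZ, Z)), mul(SZ, add(SSSZ, Z))), Z))))
  [16] S(S(S(add(S(add(add(SSZ, Z), mul(SZ, add(SSSZ, Z)))), Z))))
  [17] S(S(S(S(add(add(add(SSZ, Z), mul(SZ, add(SSSZ, Z))), Z)))))
  [18] S(S(S(S(add(add(S(add(SZ, Z)), mul(SZ, add(SSSZ, Z))), Z)))))
  [19] S(S(S(S(add(S(add(add(SZ, Z), mul(SZ, add(SSSZ, Z)))), Z)))))
  [20] S(S(S(S(S(add(add(add(SZ, Z), mul(SZ, add(SSSZ, Z))), Z))))))
  [21] S(S(S(S(S(add(add(S(add(Z, Z)), mul(SZ, add(SSSZ, Z))), Z))))))
  [22] S(S(S(S(S(add(S(add(add(Z, Z), mul(SZ, add(SSSZ, Z)))), Z))))))
  [23] S(S(S(S(S(S(add(add(add(Z, Z), mul(SZ, add(SSSZ, Z))), Z)))))))
  [24] S(S(S(S(S(S(add(add(Z, mul(SZ, add(SSSZ, Z))), Z)))))))
  [25] S(S(S(S(S(S(add(mul(SZ, add(SSSZ, Z)), Z)))))))
  [26] S(S(S(S(S(S(add(add(add(SSSZ, Z), mul(Z, add(SSSZ, Z))), Z)))))))
  [27] S(S(S(S(S(S(add(add(S(add(SSZ, Z)), mul(Z, add(SSSZ, Z))), Z)))))))
  [28] S(S(S(S(S(S(add(S(add(add(SSZ, Z), mul(Z, add(SSSZ, Z)))), Z)))))))
  [29] S(S(S(S(S(S(S(add(add(add(SSZ, Z), mul(Z, add(SSSZ, Z))), Z))))))))
  [30] S(S(S(S(S(S(S(add(add(S(add(SZ, Z)), mul(Z, add(SSSZ, Z))), Z))))))))
  [31] S(S(S(S(S(S(S(add(S(add(add(SZ, Z), mul(Z, add(SSSZ, Z)))), Z))))))))
  [32] S(S(S(S(S(S(S(S(add(add(add(SZ, Z), mul(Z, add(SSSZ, Z))), Z)))))))))
  [33] S(S(S(S(S(S(S(S(add(add(S(add(Z, Z)), mul(Z, add(SSSZ, Z))), Z)))))))))
  [34] S(S(S(S(S(S(S(S(add(S(add(add(Z, Z), mul(Z, add(SSSZ, Z)))), Z)))))))))
  [35] S(S(S(S(S(S(S(S(S(add(add(add(Z, Z), mul(Z, add(SSSZ, Z))), Z))))))))))

Answer: NO — after 35 steps the term is S(S(S(S(S(S(S(S(S(add(add(add(Z, Z), mul(Z, add(SSSZ, Z))), Z)))))))))), not yet normal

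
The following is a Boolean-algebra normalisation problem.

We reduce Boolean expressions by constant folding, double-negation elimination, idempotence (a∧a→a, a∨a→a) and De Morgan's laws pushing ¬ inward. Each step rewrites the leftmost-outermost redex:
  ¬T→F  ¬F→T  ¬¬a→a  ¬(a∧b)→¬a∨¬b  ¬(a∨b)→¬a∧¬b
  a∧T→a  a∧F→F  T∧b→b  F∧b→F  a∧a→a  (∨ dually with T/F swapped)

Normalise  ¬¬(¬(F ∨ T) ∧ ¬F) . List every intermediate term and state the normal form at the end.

  start: ¬¬(¬(F ∨ T) ∧ ¬F)
  →1  ¬(F ∨ T) ∧ ¬F
  →2  (¬F ∧ ¬T) ∧ ¬F
  →3  (T ∧ ¬T) ∧ ¬F
  →4  ¬T ∧ ¬F
  →5  F ∧ ¬F
  →6  F

Answer: normal form = F  (in 6 steps)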